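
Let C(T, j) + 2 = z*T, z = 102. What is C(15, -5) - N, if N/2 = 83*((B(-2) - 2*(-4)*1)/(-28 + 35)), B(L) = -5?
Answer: 10198/7 ≈ 1456.9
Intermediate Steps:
C(T, j) = -2 + 102*T
N = 498/7 (N = 2*(83*((-5 - 2*(-4)*1)/(-28 + 35))) = 2*(83*((-5 + 8*1)/7)) = 2*(83*((-5 + 8)*(⅐))) = 2*(83*(3*(⅐))) = 2*(83*(3/7)) = 2*(249/7) = 498/7 ≈ 71.143)
C(15, -5) - N = (-2 + 102*15) - 1*498/7 = (-2 + 1530) - 498/7 = 1528 - 498/7 = 10198/7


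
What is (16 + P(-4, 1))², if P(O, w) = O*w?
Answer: 144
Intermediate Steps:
(16 + P(-4, 1))² = (16 - 4*1)² = (16 - 4)² = 12² = 144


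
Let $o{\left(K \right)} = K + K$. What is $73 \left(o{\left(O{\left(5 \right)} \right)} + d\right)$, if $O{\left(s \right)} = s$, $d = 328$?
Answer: $24674$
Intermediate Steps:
$o{\left(K \right)} = 2 K$
$73 \left(o{\left(O{\left(5 \right)} \right)} + d\right) = 73 \left(2 \cdot 5 + 328\right) = 73 \left(10 + 328\right) = 73 \cdot 338 = 24674$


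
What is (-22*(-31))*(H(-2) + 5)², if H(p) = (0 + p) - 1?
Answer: 2728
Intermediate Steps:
H(p) = -1 + p (H(p) = p - 1 = -1 + p)
(-22*(-31))*(H(-2) + 5)² = (-22*(-31))*((-1 - 2) + 5)² = 682*(-3 + 5)² = 682*2² = 682*4 = 2728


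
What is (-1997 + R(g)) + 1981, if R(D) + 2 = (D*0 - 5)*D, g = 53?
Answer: -283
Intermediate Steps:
R(D) = -2 - 5*D (R(D) = -2 + (D*0 - 5)*D = -2 + (0 - 5)*D = -2 - 5*D)
(-1997 + R(g)) + 1981 = (-1997 + (-2 - 5*53)) + 1981 = (-1997 + (-2 - 265)) + 1981 = (-1997 - 267) + 1981 = -2264 + 1981 = -283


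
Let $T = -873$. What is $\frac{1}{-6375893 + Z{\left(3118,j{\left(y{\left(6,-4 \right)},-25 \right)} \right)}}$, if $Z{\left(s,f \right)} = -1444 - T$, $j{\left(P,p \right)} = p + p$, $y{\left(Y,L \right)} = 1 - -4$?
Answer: $- \frac{1}{6376464} \approx -1.5683 \cdot 10^{-7}$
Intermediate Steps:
$y{\left(Y,L \right)} = 5$ ($y{\left(Y,L \right)} = 1 + 4 = 5$)
$j{\left(P,p \right)} = 2 p$
$Z{\left(s,f \right)} = -571$ ($Z{\left(s,f \right)} = -1444 - -873 = -1444 + 873 = -571$)
$\frac{1}{-6375893 + Z{\left(3118,j{\left(y{\left(6,-4 \right)},-25 \right)} \right)}} = \frac{1}{-6375893 - 571} = \frac{1}{-6376464} = - \frac{1}{6376464}$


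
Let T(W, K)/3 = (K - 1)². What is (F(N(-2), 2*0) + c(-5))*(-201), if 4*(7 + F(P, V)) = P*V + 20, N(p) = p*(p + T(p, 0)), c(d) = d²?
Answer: -4623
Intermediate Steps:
T(W, K) = 3*(-1 + K)² (T(W, K) = 3*(K - 1)² = 3*(-1 + K)²)
N(p) = p*(3 + p) (N(p) = p*(p + 3*(-1 + 0)²) = p*(p + 3*(-1)²) = p*(p + 3*1) = p*(p + 3) = p*(3 + p))
F(P, V) = -2 + P*V/4 (F(P, V) = -7 + (P*V + 20)/4 = -7 + (20 + P*V)/4 = -7 + (5 + P*V/4) = -2 + P*V/4)
(F(N(-2), 2*0) + c(-5))*(-201) = ((-2 + (-2*(3 - 2))*(2*0)/4) + (-5)²)*(-201) = ((-2 + (¼)*(-2*1)*0) + 25)*(-201) = ((-2 + (¼)*(-2)*0) + 25)*(-201) = ((-2 + 0) + 25)*(-201) = (-2 + 25)*(-201) = 23*(-201) = -4623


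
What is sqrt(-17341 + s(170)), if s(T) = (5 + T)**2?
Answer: 18*sqrt(41) ≈ 115.26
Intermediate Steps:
sqrt(-17341 + s(170)) = sqrt(-17341 + (5 + 170)**2) = sqrt(-17341 + 175**2) = sqrt(-17341 + 30625) = sqrt(13284) = 18*sqrt(41)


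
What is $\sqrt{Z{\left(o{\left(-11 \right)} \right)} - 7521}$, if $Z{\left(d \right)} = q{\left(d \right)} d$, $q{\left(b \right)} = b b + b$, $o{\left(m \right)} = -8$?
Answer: $i \sqrt{7969} \approx 89.269 i$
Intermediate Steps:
$q{\left(b \right)} = b + b^{2}$ ($q{\left(b \right)} = b^{2} + b = b + b^{2}$)
$Z{\left(d \right)} = d^{2} \left(1 + d\right)$ ($Z{\left(d \right)} = d \left(1 + d\right) d = d^{2} \left(1 + d\right)$)
$\sqrt{Z{\left(o{\left(-11 \right)} \right)} - 7521} = \sqrt{\left(-8\right)^{2} \left(1 - 8\right) - 7521} = \sqrt{64 \left(-7\right) - 7521} = \sqrt{-448 - 7521} = \sqrt{-7969} = i \sqrt{7969}$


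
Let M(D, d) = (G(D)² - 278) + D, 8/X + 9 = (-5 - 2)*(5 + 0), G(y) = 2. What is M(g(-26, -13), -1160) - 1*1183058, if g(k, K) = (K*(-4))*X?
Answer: -13016756/11 ≈ -1.1833e+6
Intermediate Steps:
X = -2/11 (X = 8/(-9 + (-5 - 2)*(5 + 0)) = 8/(-9 - 7*5) = 8/(-9 - 35) = 8/(-44) = 8*(-1/44) = -2/11 ≈ -0.18182)
g(k, K) = 8*K/11 (g(k, K) = (K*(-4))*(-2/11) = -4*K*(-2/11) = 8*K/11)
M(D, d) = -274 + D (M(D, d) = (2² - 278) + D = (4 - 278) + D = -274 + D)
M(g(-26, -13), -1160) - 1*1183058 = (-274 + (8/11)*(-13)) - 1*1183058 = (-274 - 104/11) - 1183058 = -3118/11 - 1183058 = -13016756/11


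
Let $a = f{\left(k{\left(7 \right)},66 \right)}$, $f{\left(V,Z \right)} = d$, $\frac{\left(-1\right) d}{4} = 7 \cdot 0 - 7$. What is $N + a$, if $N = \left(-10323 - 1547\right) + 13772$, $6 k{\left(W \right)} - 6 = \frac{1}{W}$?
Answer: $1930$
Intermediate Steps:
$k{\left(W \right)} = 1 + \frac{1}{6 W}$
$d = 28$ ($d = - 4 \left(7 \cdot 0 - 7\right) = - 4 \left(0 - 7\right) = \left(-4\right) \left(-7\right) = 28$)
$f{\left(V,Z \right)} = 28$
$N = 1902$ ($N = -11870 + 13772 = 1902$)
$a = 28$
$N + a = 1902 + 28 = 1930$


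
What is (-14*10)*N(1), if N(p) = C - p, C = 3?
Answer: -280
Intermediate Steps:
N(p) = 3 - p
(-14*10)*N(1) = (-14*10)*(3 - 1*1) = -140*(3 - 1) = -140*2 = -280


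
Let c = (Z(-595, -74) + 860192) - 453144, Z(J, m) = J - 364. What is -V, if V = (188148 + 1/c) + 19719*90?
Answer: -797095042363/406089 ≈ -1.9629e+6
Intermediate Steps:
Z(J, m) = -364 + J
c = 406089 (c = ((-364 - 595) + 860192) - 453144 = (-959 + 860192) - 453144 = 859233 - 453144 = 406089)
V = 797095042363/406089 (V = (188148 + 1/406089) + 19719*90 = (188148 + 1/406089) + 1774710 = 76404833173/406089 + 1774710 = 797095042363/406089 ≈ 1.9629e+6)
-V = -1*797095042363/406089 = -797095042363/406089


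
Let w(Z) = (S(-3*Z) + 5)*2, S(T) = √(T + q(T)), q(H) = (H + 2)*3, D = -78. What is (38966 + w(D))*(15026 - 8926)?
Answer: 237753600 + 12200*√942 ≈ 2.3813e+8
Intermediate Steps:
q(H) = 6 + 3*H (q(H) = (2 + H)*3 = 6 + 3*H)
S(T) = √(6 + 4*T) (S(T) = √(T + (6 + 3*T)) = √(6 + 4*T))
w(Z) = 10 + 2*√(6 - 12*Z) (w(Z) = (√(6 + 4*(-3*Z)) + 5)*2 = (√(6 - 12*Z) + 5)*2 = (5 + √(6 - 12*Z))*2 = 10 + 2*√(6 - 12*Z))
(38966 + w(D))*(15026 - 8926) = (38966 + (10 + 2*√(6 - 12*(-78))))*(15026 - 8926) = (38966 + (10 + 2*√(6 + 936)))*6100 = (38966 + (10 + 2*√942))*6100 = (38976 + 2*√942)*6100 = 237753600 + 12200*√942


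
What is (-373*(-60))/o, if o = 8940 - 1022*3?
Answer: 3730/979 ≈ 3.8100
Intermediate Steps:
o = 5874 (o = 8940 - 1*3066 = 8940 - 3066 = 5874)
(-373*(-60))/o = -373*(-60)/5874 = 22380*(1/5874) = 3730/979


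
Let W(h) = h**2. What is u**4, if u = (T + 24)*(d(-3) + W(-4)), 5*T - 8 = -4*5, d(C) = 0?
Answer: 8916100448256/625 ≈ 1.4266e+10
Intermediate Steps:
T = -12/5 (T = 8/5 + (-4*5)/5 = 8/5 + (1/5)*(-20) = 8/5 - 4 = -12/5 ≈ -2.4000)
u = 1728/5 (u = (-12/5 + 24)*(0 + (-4)**2) = 108*(0 + 16)/5 = (108/5)*16 = 1728/5 ≈ 345.60)
u**4 = (1728/5)**4 = 8916100448256/625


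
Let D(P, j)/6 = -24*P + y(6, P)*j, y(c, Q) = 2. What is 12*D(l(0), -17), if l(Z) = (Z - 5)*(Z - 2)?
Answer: -19728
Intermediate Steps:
l(Z) = (-5 + Z)*(-2 + Z)
D(P, j) = -144*P + 12*j (D(P, j) = 6*(-24*P + 2*j) = -144*P + 12*j)
12*D(l(0), -17) = 12*(-144*(10 + 0² - 7*0) + 12*(-17)) = 12*(-144*(10 + 0 + 0) - 204) = 12*(-144*10 - 204) = 12*(-1440 - 204) = 12*(-1644) = -19728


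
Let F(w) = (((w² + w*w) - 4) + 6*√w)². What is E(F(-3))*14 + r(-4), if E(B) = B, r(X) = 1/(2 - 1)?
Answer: 1233 + 2352*I*√3 ≈ 1233.0 + 4073.8*I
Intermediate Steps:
r(X) = 1 (r(X) = 1/1 = 1)
F(w) = (-4 + 2*w² + 6*√w)² (F(w) = (((w² + w²) - 4) + 6*√w)² = ((2*w² - 4) + 6*√w)² = ((-4 + 2*w²) + 6*√w)² = (-4 + 2*w² + 6*√w)²)
E(F(-3))*14 + r(-4) = (4*(-2 + (-3)² + 3*√(-3))²)*14 + 1 = (4*(-2 + 9 + 3*(I*√3))²)*14 + 1 = (4*(-2 + 9 + 3*I*√3)²)*14 + 1 = (4*(7 + 3*I*√3)²)*14 + 1 = 56*(7 + 3*I*√3)² + 1 = 1 + 56*(7 + 3*I*√3)²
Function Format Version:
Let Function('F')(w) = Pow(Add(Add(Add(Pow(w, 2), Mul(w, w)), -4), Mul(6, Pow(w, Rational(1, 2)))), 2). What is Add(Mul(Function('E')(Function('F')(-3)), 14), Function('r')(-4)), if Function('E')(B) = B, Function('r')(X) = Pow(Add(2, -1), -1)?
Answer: Add(1233, Mul(2352, I, Pow(3, Rational(1, 2)))) ≈ Add(1233.0, Mul(4073.8, I))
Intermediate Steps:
Function('r')(X) = 1 (Function('r')(X) = Pow(1, -1) = 1)
Function('F')(w) = Pow(Add(-4, Mul(2, Pow(w, 2)), Mul(6, Pow(w, Rational(1, 2)))), 2) (Function('F')(w) = Pow(Add(Add(Add(Pow(w, 2), Pow(w, 2)), -4), Mul(6, Pow(w, Rational(1, 2)))), 2) = Pow(Add(Add(Mul(2, Pow(w, 2)), -4), Mul(6, Pow(w, Rational(1, 2)))), 2) = Pow(Add(Add(-4, Mul(2, Pow(w, 2))), Mul(6, Pow(w, Rational(1, 2)))), 2) = Pow(Add(-4, Mul(2, Pow(w, 2)), Mul(6, Pow(w, Rational(1, 2)))), 2))
Add(Mul(Function('E')(Function('F')(-3)), 14), Function('r')(-4)) = Add(Mul(Mul(4, Pow(Add(-2, Pow(-3, 2), Mul(3, Pow(-3, Rational(1, 2)))), 2)), 14), 1) = Add(Mul(Mul(4, Pow(Add(-2, 9, Mul(3, Mul(I, Pow(3, Rational(1, 2))))), 2)), 14), 1) = Add(Mul(Mul(4, Pow(Add(-2, 9, Mul(3, I, Pow(3, Rational(1, 2)))), 2)), 14), 1) = Add(Mul(Mul(4, Pow(Add(7, Mul(3, I, Pow(3, Rational(1, 2)))), 2)), 14), 1) = Add(Mul(56, Pow(Add(7, Mul(3, I, Pow(3, Rational(1, 2)))), 2)), 1) = Add(1, Mul(56, Pow(Add(7, Mul(3, I, Pow(3, Rational(1, 2)))), 2)))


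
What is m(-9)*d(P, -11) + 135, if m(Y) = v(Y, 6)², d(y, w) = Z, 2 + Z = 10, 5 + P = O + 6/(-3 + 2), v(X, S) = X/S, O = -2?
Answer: 153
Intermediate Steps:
P = -13 (P = -5 + (-2 + 6/(-3 + 2)) = -5 + (-2 + 6/(-1)) = -5 + (-2 - 1*6) = -5 + (-2 - 6) = -5 - 8 = -13)
Z = 8 (Z = -2 + 10 = 8)
d(y, w) = 8
m(Y) = Y²/36 (m(Y) = (Y/6)² = Y²/36)
m(-9)*d(P, -11) + 135 = ((1/36)*(-9)²)*8 + 135 = ((1/36)*81)*8 + 135 = (9/4)*8 + 135 = 18 + 135 = 153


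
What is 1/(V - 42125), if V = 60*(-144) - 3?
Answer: -1/50768 ≈ -1.9697e-5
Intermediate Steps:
V = -8643 (V = -8640 - 3 = -8643)
1/(V - 42125) = 1/(-8643 - 42125) = 1/(-50768) = -1/50768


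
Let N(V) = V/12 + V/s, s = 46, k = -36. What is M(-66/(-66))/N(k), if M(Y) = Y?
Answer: -23/87 ≈ -0.26437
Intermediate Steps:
N(V) = 29*V/276 (N(V) = V/12 + V/46 = 29*V/276)
M(-66/(-66))/N(k) = (-66/(-66))/(((29/276)*(-36))) = (-66*(-1/66))/(-87/23) = 1*(-23/87) = -23/87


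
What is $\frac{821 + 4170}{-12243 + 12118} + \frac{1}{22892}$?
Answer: $- \frac{114253847}{2861500} \approx -39.928$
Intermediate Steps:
$\frac{821 + 4170}{-12243 + 12118} + \frac{1}{22892} = \frac{4991}{-125} + \frac{1}{22892} = 4991 \left(- \frac{1}{125}\right) + \frac{1}{22892} = - \frac{4991}{125} + \frac{1}{22892} = - \frac{114253847}{2861500}$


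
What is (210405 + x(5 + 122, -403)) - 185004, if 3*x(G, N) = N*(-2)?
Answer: 77009/3 ≈ 25670.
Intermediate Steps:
x(G, N) = -2*N/3 (x(G, N) = (N*(-2))/3 = (-2*N)/3 = -2*N/3)
(210405 + x(5 + 122, -403)) - 185004 = (210405 - ⅔*(-403)) - 185004 = (210405 + 806/3) - 185004 = 632021/3 - 185004 = 77009/3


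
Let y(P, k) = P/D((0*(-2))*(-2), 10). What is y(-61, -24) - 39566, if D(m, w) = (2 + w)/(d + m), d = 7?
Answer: -475219/12 ≈ -39602.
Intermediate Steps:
D(m, w) = (2 + w)/(7 + m)
y(P, k) = 7*P/12 (y(P, k) = P/(((2 + 10)/(7 + (0*(-2))*(-2)))) = P/((12/(7 + 0*(-2)))) = P/((12/(7 + 0))) = P/((12/7)) = P/(((⅐)*12)) = P/(12/7) = P*(7/12) = 7*P/12)
y(-61, -24) - 39566 = (7/12)*(-61) - 39566 = -427/12 - 39566 = -475219/12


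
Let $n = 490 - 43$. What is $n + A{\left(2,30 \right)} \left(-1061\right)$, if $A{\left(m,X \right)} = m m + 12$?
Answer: $-16529$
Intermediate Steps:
$A{\left(m,X \right)} = 12 + m^{2}$ ($A{\left(m,X \right)} = m^{2} + 12 = 12 + m^{2}$)
$n = 447$ ($n = 490 - 43 = 447$)
$n + A{\left(2,30 \right)} \left(-1061\right) = 447 + \left(12 + 2^{2}\right) \left(-1061\right) = 447 + \left(12 + 4\right) \left(-1061\right) = 447 + 16 \left(-1061\right) = 447 - 16976 = -16529$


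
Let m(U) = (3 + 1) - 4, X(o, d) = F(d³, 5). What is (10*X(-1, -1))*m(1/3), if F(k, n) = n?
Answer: 0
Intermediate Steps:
X(o, d) = 5
m(U) = 0 (m(U) = 4 - 4 = 0)
(10*X(-1, -1))*m(1/3) = (10*5)*0 = 50*0 = 0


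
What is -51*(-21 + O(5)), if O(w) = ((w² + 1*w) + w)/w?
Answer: 714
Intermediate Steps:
O(w) = (w² + 2*w)/w (O(w) = ((w² + w) + w)/w = ((w + w²) + w)/w = (w² + 2*w)/w)
-51*(-21 + O(5)) = -51*(-21 + (2 + 5)) = -51*(-21 + 7) = -51*(-14) = 714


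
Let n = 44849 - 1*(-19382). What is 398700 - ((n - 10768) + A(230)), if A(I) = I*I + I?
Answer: 292107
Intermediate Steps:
n = 64231 (n = 44849 + 19382 = 64231)
A(I) = I + I**2 (A(I) = I**2 + I = I + I**2)
398700 - ((n - 10768) + A(230)) = 398700 - ((64231 - 10768) + 230*(1 + 230)) = 398700 - (53463 + 230*231) = 398700 - (53463 + 53130) = 398700 - 1*106593 = 398700 - 106593 = 292107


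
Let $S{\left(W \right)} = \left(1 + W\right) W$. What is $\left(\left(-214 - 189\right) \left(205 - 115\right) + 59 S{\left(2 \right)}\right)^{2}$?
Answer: $1289959056$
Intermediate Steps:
$S{\left(W \right)} = W \left(1 + W\right)$
$\left(\left(-214 - 189\right) \left(205 - 115\right) + 59 S{\left(2 \right)}\right)^{2} = \left(\left(-214 - 189\right) \left(205 - 115\right) + 59 \cdot 2 \left(1 + 2\right)\right)^{2} = \left(\left(-403\right) 90 + 59 \cdot 2 \cdot 3\right)^{2} = \left(-36270 + 59 \cdot 6\right)^{2} = \left(-36270 + 354\right)^{2} = \left(-35916\right)^{2} = 1289959056$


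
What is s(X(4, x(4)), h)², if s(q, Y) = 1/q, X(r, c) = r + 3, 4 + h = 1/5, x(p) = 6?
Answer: 1/49 ≈ 0.020408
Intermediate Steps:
h = -19/5 (h = -4 + 1/5 = -4 + ⅕ = -19/5 ≈ -3.8000)
X(r, c) = 3 + r
s(X(4, x(4)), h)² = (1/(3 + 4))² = (1/7)² = (⅐)² = 1/49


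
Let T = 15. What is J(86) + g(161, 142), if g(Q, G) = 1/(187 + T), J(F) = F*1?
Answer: 17373/202 ≈ 86.005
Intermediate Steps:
J(F) = F
g(Q, G) = 1/202 (g(Q, G) = 1/(187 + 15) = 1/202)
J(86) + g(161, 142) = 86 + 1/202 = 17373/202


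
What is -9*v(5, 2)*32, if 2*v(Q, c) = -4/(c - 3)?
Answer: -576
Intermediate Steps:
v(Q, c) = -2/(-3 + c) (v(Q, c) = (-4/(c - 3))/2 = (-4/(-3 + c))/2 = -2/(-3 + c))
-9*v(5, 2)*32 = -(-18)/(-3 + 2)*32 = -(-18)/(-1)*32 = -(-18)*(-1)*32 = -9*2*32 = -18*32 = -576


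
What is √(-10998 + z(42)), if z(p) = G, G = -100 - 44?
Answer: 3*I*√1238 ≈ 105.56*I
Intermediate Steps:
G = -144
z(p) = -144
√(-10998 + z(42)) = √(-10998 - 144) = √(-11142) = 3*I*√1238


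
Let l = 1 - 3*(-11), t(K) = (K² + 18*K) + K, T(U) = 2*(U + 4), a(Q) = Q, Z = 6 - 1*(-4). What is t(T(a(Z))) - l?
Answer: 1282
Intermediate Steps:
Z = 10 (Z = 6 + 4 = 10)
T(U) = 8 + 2*U (T(U) = 2*(4 + U) = 8 + 2*U)
t(K) = K² + 19*K
l = 34 (l = 1 + 33 = 34)
t(T(a(Z))) - l = (8 + 2*10)*(19 + (8 + 2*10)) - 1*34 = (8 + 20)*(19 + (8 + 20)) - 34 = 28*(19 + 28) - 34 = 28*47 - 34 = 1316 - 34 = 1282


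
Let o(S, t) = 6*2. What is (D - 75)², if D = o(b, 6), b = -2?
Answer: 3969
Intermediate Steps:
o(S, t) = 12
D = 12
(D - 75)² = (12 - 75)² = (-63)² = 3969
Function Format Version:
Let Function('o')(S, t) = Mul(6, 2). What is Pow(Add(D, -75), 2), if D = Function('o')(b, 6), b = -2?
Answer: 3969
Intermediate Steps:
Function('o')(S, t) = 12
D = 12
Pow(Add(D, -75), 2) = Pow(Add(12, -75), 2) = Pow(-63, 2) = 3969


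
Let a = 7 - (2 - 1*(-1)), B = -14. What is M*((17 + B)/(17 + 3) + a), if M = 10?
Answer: 83/2 ≈ 41.500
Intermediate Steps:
a = 4 (a = 7 - (2 + 1) = 7 - 1*3 = 7 - 3 = 4)
M*((17 + B)/(17 + 3) + a) = 10*((17 - 14)/(17 + 3) + 4) = 10*(3/20 + 4) = 10*(83/20) = 83/2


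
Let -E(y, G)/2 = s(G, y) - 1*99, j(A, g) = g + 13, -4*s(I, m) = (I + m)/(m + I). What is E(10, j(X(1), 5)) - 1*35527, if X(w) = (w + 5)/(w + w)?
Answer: -70657/2 ≈ -35329.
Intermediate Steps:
s(I, m) = -¼ (s(I, m) = -(I + m)/(4*(m + I)) = -(I + m)/(4*(I + m)) = -¼*1 = -¼)
X(w) = (5 + w)/(2*w) (X(w) = (5 + w)/((2*w)) = (5 + w)*(1/(2*w)) = (5 + w)/(2*w))
j(A, g) = 13 + g
E(y, G) = 397/2 (E(y, G) = -2*(-¼ - 1*99) = -2*(-¼ - 99) = -2*(-397/4) = 397/2)
E(10, j(X(1), 5)) - 1*35527 = 397/2 - 1*35527 = 397/2 - 35527 = -70657/2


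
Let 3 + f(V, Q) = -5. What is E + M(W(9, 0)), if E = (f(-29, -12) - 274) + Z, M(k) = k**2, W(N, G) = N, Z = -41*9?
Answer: -570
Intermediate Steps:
Z = -369
f(V, Q) = -8 (f(V, Q) = -3 - 5 = -8)
E = -651 (E = (-8 - 274) - 369 = -282 - 369 = -651)
E + M(W(9, 0)) = -651 + 9**2 = -651 + 81 = -570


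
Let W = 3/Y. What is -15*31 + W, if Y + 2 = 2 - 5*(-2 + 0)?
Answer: -4647/10 ≈ -464.70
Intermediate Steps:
Y = 10 (Y = -2 + (2 - 5*(-2 + 0)) = -2 + (2 - 5*(-2)) = -2 + (2 + 10) = -2 + 12 = 10)
W = 3/10 ≈ 0.30000
-15*31 + W = -15*31 + 3/10 = -465 + 3/10 = -4647/10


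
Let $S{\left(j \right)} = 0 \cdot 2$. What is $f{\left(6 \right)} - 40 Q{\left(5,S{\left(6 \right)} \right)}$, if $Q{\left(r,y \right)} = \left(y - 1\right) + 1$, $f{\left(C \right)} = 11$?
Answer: $11$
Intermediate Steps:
$S{\left(j \right)} = 0$
$Q{\left(r,y \right)} = y$ ($Q{\left(r,y \right)} = \left(-1 + y\right) + 1 = y$)
$f{\left(6 \right)} - 40 Q{\left(5,S{\left(6 \right)} \right)} = 11 - 0 = 11 + 0 = 11$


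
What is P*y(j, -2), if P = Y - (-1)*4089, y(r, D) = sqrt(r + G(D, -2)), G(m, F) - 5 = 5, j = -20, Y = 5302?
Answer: 9391*I*sqrt(10) ≈ 29697.0*I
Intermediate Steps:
G(m, F) = 10 (G(m, F) = 5 + 5 = 10)
y(r, D) = sqrt(10 + r) (y(r, D) = sqrt(r + 10) = sqrt(10 + r))
P = 9391 (P = 5302 - (-1)*4089 = 5302 - 1*(-4089) = 5302 + 4089 = 9391)
P*y(j, -2) = 9391*sqrt(10 - 20) = 9391*sqrt(-10) = 9391*(I*sqrt(10)) = 9391*I*sqrt(10)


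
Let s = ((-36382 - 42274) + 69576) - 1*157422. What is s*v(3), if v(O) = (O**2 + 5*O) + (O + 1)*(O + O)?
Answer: -7992096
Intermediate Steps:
v(O) = O**2 + 5*O + 2*O*(1 + O) (v(O) = (O**2 + 5*O) + (1 + O)*(2*O) = (O**2 + 5*O) + 2*O*(1 + O) = O**2 + 5*O + 2*O*(1 + O))
s = -166502 (s = (-78656 + 69576) - 157422 = -9080 - 157422 = -166502)
s*v(3) = -499506*(7 + 3*3) = -499506*(7 + 9) = -499506*16 = -166502*48 = -7992096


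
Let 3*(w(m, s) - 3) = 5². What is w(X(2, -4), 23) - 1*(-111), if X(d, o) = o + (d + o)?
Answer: 367/3 ≈ 122.33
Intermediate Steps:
X(d, o) = d + 2*o
w(m, s) = 34/3 (w(m, s) = 3 + (⅓)*5² = 3 + (⅓)*25 = 3 + 25/3 = 34/3)
w(X(2, -4), 23) - 1*(-111) = 34/3 - 1*(-111) = 34/3 + 111 = 367/3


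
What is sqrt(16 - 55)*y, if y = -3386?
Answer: -3386*I*sqrt(39) ≈ -21146.0*I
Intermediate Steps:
sqrt(16 - 55)*y = sqrt(16 - 55)*(-3386) = sqrt(-39)*(-3386) = (I*sqrt(39))*(-3386) = -3386*I*sqrt(39)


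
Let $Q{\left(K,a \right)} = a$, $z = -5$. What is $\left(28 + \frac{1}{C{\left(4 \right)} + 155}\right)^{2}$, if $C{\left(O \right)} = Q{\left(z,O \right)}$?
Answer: $\frac{19829209}{25281} \approx 784.35$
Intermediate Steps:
$C{\left(O \right)} = O$
$\left(28 + \frac{1}{C{\left(4 \right)} + 155}\right)^{2} = \left(28 + \frac{1}{4 + 155}\right)^{2} = \left(28 + \frac{1}{159}\right)^{2} = \left(\frac{4453}{159}\right)^{2} = \frac{19829209}{25281}$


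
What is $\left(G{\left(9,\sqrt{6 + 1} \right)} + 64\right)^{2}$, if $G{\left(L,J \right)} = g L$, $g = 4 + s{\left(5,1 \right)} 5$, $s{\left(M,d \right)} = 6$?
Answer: $136900$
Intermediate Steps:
$g = 34$ ($g = 4 + 6 \cdot 5 = 4 + 30 = 34$)
$G{\left(L,J \right)} = 34 L$
$\left(G{\left(9,\sqrt{6 + 1} \right)} + 64\right)^{2} = \left(34 \cdot 9 + 64\right)^{2} = \left(306 + 64\right)^{2} = 370^{2} = 136900$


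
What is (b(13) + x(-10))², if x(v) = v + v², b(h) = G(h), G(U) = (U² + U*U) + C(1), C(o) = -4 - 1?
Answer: 178929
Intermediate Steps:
C(o) = -5
G(U) = -5 + 2*U² (G(U) = (U² + U*U) - 5 = (U² + U²) - 5 = 2*U² - 5 = -5 + 2*U²)
b(h) = -5 + 2*h²
(b(13) + x(-10))² = ((-5 + 2*13²) - 10*(1 - 10))² = ((-5 + 2*169) - 10*(-9))² = ((-5 + 338) + 90)² = (333 + 90)² = 423² = 178929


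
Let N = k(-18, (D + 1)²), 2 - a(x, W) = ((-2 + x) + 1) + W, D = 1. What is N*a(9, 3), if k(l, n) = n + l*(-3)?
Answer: -522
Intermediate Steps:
a(x, W) = 3 - W - x (a(x, W) = 2 - (((-2 + x) + 1) + W) = 2 - ((-1 + x) + W) = 2 - (-1 + W + x) = 2 + (1 - W - x) = 3 - W - x)
k(l, n) = n - 3*l
N = 58 (N = (1 + 1)² - 3*(-18) = 2² + 54 = 4 + 54 = 58)
N*a(9, 3) = 58*(3 - 1*3 - 1*9) = 58*(3 - 3 - 9) = 58*(-9) = -522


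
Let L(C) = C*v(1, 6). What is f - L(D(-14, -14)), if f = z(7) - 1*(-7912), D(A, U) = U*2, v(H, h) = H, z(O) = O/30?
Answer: 238207/30 ≈ 7940.2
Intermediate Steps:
z(O) = O/30 (z(O) = O*(1/30) = O/30)
D(A, U) = 2*U
f = 237367/30 (f = (1/30)*7 - 1*(-7912) = 7/30 + 7912 = 237367/30 ≈ 7912.2)
L(C) = C (L(C) = C*1 = C)
f - L(D(-14, -14)) = 237367/30 - 2*(-14) = 237367/30 - 1*(-28) = 237367/30 + 28 = 238207/30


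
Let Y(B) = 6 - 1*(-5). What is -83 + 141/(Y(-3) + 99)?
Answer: -8989/110 ≈ -81.718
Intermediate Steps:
Y(B) = 11 (Y(B) = 6 + 5 = 11)
-83 + 141/(Y(-3) + 99) = -83 + 141/(11 + 99) = -83 + 141/110 = -8989/110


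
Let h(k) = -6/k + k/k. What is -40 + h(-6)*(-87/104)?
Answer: -2167/52 ≈ -41.673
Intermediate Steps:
h(k) = 1 - 6/k (h(k) = -6/k + 1 = 1 - 6/k)
-40 + h(-6)*(-87/104) = -40 + ((-6 - 6)/(-6))*(-87/104) = -40 + (-⅙*(-12))*(-87*1/104) = -40 + 2*(-87/104) = -40 - 87/52 = -2167/52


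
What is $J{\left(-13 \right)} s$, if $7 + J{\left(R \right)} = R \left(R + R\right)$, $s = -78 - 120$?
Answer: $-65538$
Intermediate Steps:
$s = -198$ ($s = -78 - 120 = -198$)
$J{\left(R \right)} = -7 + 2 R^{2}$ ($J{\left(R \right)} = -7 + R \left(R + R\right) = -7 + R 2 R = -7 + 2 R^{2}$)
$J{\left(-13 \right)} s = \left(-7 + 2 \left(-13\right)^{2}\right) \left(-198\right) = \left(-7 + 2 \cdot 169\right) \left(-198\right) = \left(-7 + 338\right) \left(-198\right) = 331 \left(-198\right) = -65538$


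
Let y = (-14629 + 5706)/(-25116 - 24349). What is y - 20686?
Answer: -1023224067/49465 ≈ -20686.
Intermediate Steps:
y = 8923/49465 (y = -8923/(-49465) = -8923*(-1/49465) = 8923/49465 ≈ 0.18039)
y - 20686 = 8923/49465 - 20686 = -1023224067/49465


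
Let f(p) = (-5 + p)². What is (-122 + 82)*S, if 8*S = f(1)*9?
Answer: -720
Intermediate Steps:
S = 18 (S = ((-5 + 1)²*9)/8 = ((-4)²*9)/8 = (16*9)/8 = (⅛)*144 = 18)
(-122 + 82)*S = (-122 + 82)*18 = -40*18 = -720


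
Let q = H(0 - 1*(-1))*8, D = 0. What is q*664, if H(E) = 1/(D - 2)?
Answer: -2656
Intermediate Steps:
H(E) = -1/2 (H(E) = 1/(0 - 2) = 1/(-2) = -1/2)
q = -4 (q = -1/2*8 = -4)
q*664 = -4*664 = -2656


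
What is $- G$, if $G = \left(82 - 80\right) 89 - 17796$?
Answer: $17618$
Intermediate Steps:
$G = -17618$ ($G = 2 \cdot 89 - 17796 = 178 - 17796 = -17618$)
$- G = \left(-1\right) \left(-17618\right) = 17618$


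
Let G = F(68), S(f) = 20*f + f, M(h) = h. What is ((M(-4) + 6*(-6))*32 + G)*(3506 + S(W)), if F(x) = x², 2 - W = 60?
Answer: 7651072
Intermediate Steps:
W = -58 (W = 2 - 1*60 = 2 - 60 = -58)
S(f) = 21*f
G = 4624 (G = 68² = 4624)
((M(-4) + 6*(-6))*32 + G)*(3506 + S(W)) = ((-4 + 6*(-6))*32 + 4624)*(3506 + 21*(-58)) = ((-4 - 36)*32 + 4624)*(3506 - 1218) = (-40*32 + 4624)*2288 = (-1280 + 4624)*2288 = 3344*2288 = 7651072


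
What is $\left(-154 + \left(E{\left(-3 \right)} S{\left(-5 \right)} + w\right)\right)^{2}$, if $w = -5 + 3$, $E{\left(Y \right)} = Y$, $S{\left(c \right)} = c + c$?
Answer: $15876$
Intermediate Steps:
$S{\left(c \right)} = 2 c$
$w = -2$
$\left(-154 + \left(E{\left(-3 \right)} S{\left(-5 \right)} + w\right)\right)^{2} = \left(-154 - \left(2 + 3 \cdot 2 \left(-5\right)\right)\right)^{2} = \left(-154 - -28\right)^{2} = \left(-154 + \left(30 - 2\right)\right)^{2} = \left(-154 + 28\right)^{2} = \left(-126\right)^{2} = 15876$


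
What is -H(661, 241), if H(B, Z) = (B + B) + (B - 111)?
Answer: -1872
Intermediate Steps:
H(B, Z) = -111 + 3*B (H(B, Z) = 2*B + (-111 + B) = -111 + 3*B)
-H(661, 241) = -(-111 + 3*661) = -(-111 + 1983) = -1*1872 = -1872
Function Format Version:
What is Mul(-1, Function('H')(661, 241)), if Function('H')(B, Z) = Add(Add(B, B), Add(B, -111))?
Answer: -1872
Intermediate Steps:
Function('H')(B, Z) = Add(-111, Mul(3, B)) (Function('H')(B, Z) = Add(Mul(2, B), Add(-111, B)) = Add(-111, Mul(3, B)))
Mul(-1, Function('H')(661, 241)) = Mul(-1, Add(-111, Mul(3, 661))) = Mul(-1, Add(-111, 1983)) = Mul(-1, 1872) = -1872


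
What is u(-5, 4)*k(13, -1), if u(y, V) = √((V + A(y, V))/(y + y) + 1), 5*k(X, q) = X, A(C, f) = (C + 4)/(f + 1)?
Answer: 13*√62/50 ≈ 2.0472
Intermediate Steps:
A(C, f) = (4 + C)/(1 + f)
k(X, q) = X/5
u(y, V) = √(1 + (V + (4 + y)/(1 + V))/(2*y)) (u(y, V) = √((V + (4 + y)/(1 + V))/(y + y) + 1) = √((V + (4 + y)/(1 + V))/((2*y)) + 1) = √((V + (4 + y)/(1 + V))*(1/(2*y)) + 1) = √((V + (4 + y)/(1 + V))/(2*y) + 1) = √(1 + (V + (4 + y)/(1 + V))/(2*y)))
u(-5, 4)*k(13, -1) = (√2*√((4 - 5 + (1 + 4)*(4 + 2*(-5)))/((-5)*(1 + 4)))/2)*((⅕)*13) = (√2*√(-⅕*(4 - 5 + 5*(4 - 10))/5)/2)*(13/5) = (√2*√(-⅕*⅕*(4 - 5 + 5*(-6)))/2)*(13/5) = (√2*√(-⅕*⅕*(4 - 5 - 30))/2)*(13/5) = (√2*√(-⅕*⅕*(-31))/2)*(13/5) = (√2*√(31/25)/2)*(13/5) = (√2*(√31/5)/2)*(13/5) = (√62/10)*(13/5) = 13*√62/50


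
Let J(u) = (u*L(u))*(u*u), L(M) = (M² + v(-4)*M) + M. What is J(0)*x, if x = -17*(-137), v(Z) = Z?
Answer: 0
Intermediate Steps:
L(M) = M² - 3*M (L(M) = (M² - 4*M) + M = M² - 3*M)
J(u) = u⁴*(-3 + u) (J(u) = (u*(u*(-3 + u)))*(u*u) = (u²*(-3 + u))*u² = u⁴*(-3 + u))
x = 2329
J(0)*x = (0⁴*(-3 + 0))*2329 = (0*(-3))*2329 = 0*2329 = 0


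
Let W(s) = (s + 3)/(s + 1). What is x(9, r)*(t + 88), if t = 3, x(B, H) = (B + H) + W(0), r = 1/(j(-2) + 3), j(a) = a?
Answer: 1183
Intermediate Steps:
W(s) = (3 + s)/(1 + s)
r = 1 (r = 1/(-2 + 3) = 1/1 = 1)
x(B, H) = 3 + B + H (x(B, H) = (B + H) + (3 + 0)/(1 + 0) = (B + H) + 3/1 = (B + H) + 1*3 = (B + H) + 3 = 3 + B + H)
x(9, r)*(t + 88) = (3 + 9 + 1)*(3 + 88) = 13*91 = 1183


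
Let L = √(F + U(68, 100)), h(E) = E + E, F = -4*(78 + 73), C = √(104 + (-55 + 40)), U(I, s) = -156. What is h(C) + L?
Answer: 2*√89 + 2*I*√190 ≈ 18.868 + 27.568*I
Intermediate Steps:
C = √89 (C = √(104 - 15) = √89 ≈ 9.4340)
F = -604 (F = -4*151 = -604)
h(E) = 2*E
L = 2*I*√190 (L = √(-604 - 156) = √(-760) = 2*I*√190 ≈ 27.568*I)
h(C) + L = 2*√89 + 2*I*√190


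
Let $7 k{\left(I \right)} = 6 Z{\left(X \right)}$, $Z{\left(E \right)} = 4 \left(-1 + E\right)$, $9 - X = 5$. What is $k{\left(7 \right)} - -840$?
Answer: $\frac{5952}{7} \approx 850.29$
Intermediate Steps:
$X = 4$ ($X = 9 - 5 = 4$)
$Z{\left(E \right)} = -4 + 4 E$
$k{\left(I \right)} = \frac{72}{7}$ ($k{\left(I \right)} = \frac{6 \left(-4 + 4 \cdot 4\right)}{7} = \frac{6 \left(-4 + 16\right)}{7} = \frac{6 \cdot 12}{7} = \frac{1}{7} \cdot 72 = \frac{72}{7}$)
$k{\left(7 \right)} - -840 = \frac{72}{7} - -840 = \frac{72}{7} + 840 = \frac{5952}{7}$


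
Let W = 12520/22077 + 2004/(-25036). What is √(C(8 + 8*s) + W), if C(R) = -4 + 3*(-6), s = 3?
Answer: I*√377191483460341/4187271 ≈ 4.6382*I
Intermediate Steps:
C(R) = -22 (C(R) = -4 - 18 = -22)
W = 6118373/12561813 (W = 12520*(1/22077) + 2004*(-1/25036) = 12520/22077 - 501/6259 = 6118373/12561813 ≈ 0.48706)
√(C(8 + 8*s) + W) = √(-22 + 6118373/12561813) = √(-270241513/12561813) = I*√377191483460341/4187271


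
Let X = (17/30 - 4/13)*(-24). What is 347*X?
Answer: -140188/65 ≈ -2156.7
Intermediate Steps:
X = -404/65 (X = (17*(1/30) - 4*1/13)*(-24) = (17/30 - 4/13)*(-24) = (101/390)*(-24) = -404/65 ≈ -6.2154)
347*X = 347*(-404/65) = -140188/65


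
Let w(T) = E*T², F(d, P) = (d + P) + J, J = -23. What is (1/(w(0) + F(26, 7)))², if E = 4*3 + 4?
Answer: 1/100 ≈ 0.010000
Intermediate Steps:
E = 16 (E = 12 + 4 = 16)
F(d, P) = -23 + P + d (F(d, P) = (d + P) - 23 = (P + d) - 23 = -23 + P + d)
w(T) = 16*T²
(1/(w(0) + F(26, 7)))² = (1/(16*0² + (-23 + 7 + 26)))² = (1/(16*0 + 10))² = (1/(0 + 10))² = (1/10)² = (⅒)² = 1/100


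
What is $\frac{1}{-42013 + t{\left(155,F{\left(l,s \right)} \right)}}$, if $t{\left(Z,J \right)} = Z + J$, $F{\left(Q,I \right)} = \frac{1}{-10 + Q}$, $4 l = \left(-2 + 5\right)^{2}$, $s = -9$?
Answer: $- \frac{31}{1297602} \approx -2.389 \cdot 10^{-5}$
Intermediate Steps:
$l = \frac{9}{4}$ ($l = \frac{\left(-2 + 5\right)^{2}}{4} = \frac{3^{2}}{4} = \frac{1}{4} \cdot 9 = \frac{9}{4} \approx 2.25$)
$t{\left(Z,J \right)} = J + Z$
$\frac{1}{-42013 + t{\left(155,F{\left(l,s \right)} \right)}} = \frac{1}{-42013 + \left(\frac{1}{-10 + \frac{9}{4}} + 155\right)} = \frac{1}{-42013 + \left(\frac{1}{- \frac{31}{4}} + 155\right)} = \frac{1}{-42013 + \left(- \frac{4}{31} + 155\right)} = \frac{1}{-42013 + \frac{4801}{31}} = \frac{1}{- \frac{1297602}{31}} = - \frac{31}{1297602}$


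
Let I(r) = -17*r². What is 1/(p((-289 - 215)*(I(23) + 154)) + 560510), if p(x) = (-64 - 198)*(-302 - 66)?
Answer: 1/656926 ≈ 1.5222e-6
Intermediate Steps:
p(x) = 96416 (p(x) = -262*(-368) = 96416)
1/(p((-289 - 215)*(I(23) + 154)) + 560510) = 1/(96416 + 560510) = 1/656926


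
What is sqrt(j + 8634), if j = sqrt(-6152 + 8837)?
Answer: sqrt(8634 + sqrt(2685)) ≈ 93.198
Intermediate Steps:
j = sqrt(2685) ≈ 51.817
sqrt(j + 8634) = sqrt(sqrt(2685) + 8634) = sqrt(8634 + sqrt(2685))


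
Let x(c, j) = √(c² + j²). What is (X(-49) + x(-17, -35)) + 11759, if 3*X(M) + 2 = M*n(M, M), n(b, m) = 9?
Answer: 34834/3 + √1514 ≈ 11650.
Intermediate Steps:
X(M) = -⅔ + 3*M (X(M) = -⅔ + (M*9)/3 = -⅔ + (9*M)/3 = -⅔ + 3*M)
(X(-49) + x(-17, -35)) + 11759 = ((-⅔ + 3*(-49)) + √((-17)² + (-35)²)) + 11759 = ((-⅔ - 147) + √(289 + 1225)) + 11759 = (-443/3 + √1514) + 11759 = 34834/3 + √1514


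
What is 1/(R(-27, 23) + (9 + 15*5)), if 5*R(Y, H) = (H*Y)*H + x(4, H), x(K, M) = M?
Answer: -1/2768 ≈ -0.00036127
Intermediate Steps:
R(Y, H) = H/5 + Y*H**2/5 (R(Y, H) = ((H*Y)*H + H)/5 = (Y*H**2 + H)/5 = (H + Y*H**2)/5 = H/5 + Y*H**2/5)
1/(R(-27, 23) + (9 + 15*5)) = 1/((1/5)*23*(1 + 23*(-27)) + (9 + 15*5)) = 1/((1/5)*23*(1 - 621) + (9 + 75)) = 1/((1/5)*23*(-620) + 84) = 1/(-2852 + 84) = 1/(-2768) = -1/2768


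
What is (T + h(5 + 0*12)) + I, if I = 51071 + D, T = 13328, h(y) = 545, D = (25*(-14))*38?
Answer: 51644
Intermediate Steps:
D = -13300 (D = -350*38 = -13300)
I = 37771 (I = 51071 - 13300 = 37771)
(T + h(5 + 0*12)) + I = (13328 + 545) + 37771 = 13873 + 37771 = 51644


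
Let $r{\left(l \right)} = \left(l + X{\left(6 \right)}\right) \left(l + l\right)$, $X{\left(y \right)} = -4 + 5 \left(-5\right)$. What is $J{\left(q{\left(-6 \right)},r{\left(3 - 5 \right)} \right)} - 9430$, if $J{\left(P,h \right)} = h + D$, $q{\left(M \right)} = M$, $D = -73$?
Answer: $-9379$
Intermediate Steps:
$X{\left(y \right)} = -29$ ($X{\left(y \right)} = -4 - 25 = -29$)
$r{\left(l \right)} = 2 l \left(-29 + l\right)$ ($r{\left(l \right)} = \left(l - 29\right) \left(l + l\right) = \left(-29 + l\right) 2 l = 2 l \left(-29 + l\right)$)
$J{\left(P,h \right)} = -73 + h$ ($J{\left(P,h \right)} = h - 73 = -73 + h$)
$J{\left(q{\left(-6 \right)},r{\left(3 - 5 \right)} \right)} - 9430 = \left(-73 + 2 \left(3 - 5\right) \left(-29 + \left(3 - 5\right)\right)\right) - 9430 = \left(-73 + 2 \left(-2\right) \left(-29 - 2\right)\right) - 9430 = \left(-73 + 2 \left(-2\right) \left(-31\right)\right) - 9430 = \left(-73 + 124\right) - 9430 = 51 - 9430 = -9379$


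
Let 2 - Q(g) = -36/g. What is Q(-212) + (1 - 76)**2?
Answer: 298222/53 ≈ 5626.8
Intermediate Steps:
Q(g) = 2 + 36/g (Q(g) = 2 - (-36)/g = 2 + 36/g)
Q(-212) + (1 - 76)**2 = (2 + 36/(-212)) + (1 - 76)**2 = (2 + 36*(-1/212)) + (-75)**2 = (2 - 9/53) + 5625 = 97/53 + 5625 = 298222/53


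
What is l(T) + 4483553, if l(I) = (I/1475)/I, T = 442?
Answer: 6613240676/1475 ≈ 4.4836e+6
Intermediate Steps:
l(I) = 1/1475 (l(I) = (I*(1/1475))/I = (I/1475)/I = 1/1475)
l(T) + 4483553 = 1/1475 + 4483553 = 6613240676/1475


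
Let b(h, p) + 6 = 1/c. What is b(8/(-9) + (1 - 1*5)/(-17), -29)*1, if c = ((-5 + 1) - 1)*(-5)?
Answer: -149/25 ≈ -5.9600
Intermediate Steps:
c = 25 (c = (-4 - 1)*(-5) = -5*(-5) = 25)
b(h, p) = -149/25 (b(h, p) = -6 + 1/25 = -149/25)
b(8/(-9) + (1 - 1*5)/(-17), -29)*1 = -149/25*1 = -149/25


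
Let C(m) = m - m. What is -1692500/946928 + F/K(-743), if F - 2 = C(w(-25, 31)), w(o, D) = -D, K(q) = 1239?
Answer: -523778411/293310948 ≈ -1.7857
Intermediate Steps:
C(m) = 0
F = 2 (F = 2 + 0 = 2)
-1692500/946928 + F/K(-743) = -1692500/946928 + 2/1239 = -1692500*1/946928 + 2*(1/1239) = -423125/236732 + 2/1239 = -523778411/293310948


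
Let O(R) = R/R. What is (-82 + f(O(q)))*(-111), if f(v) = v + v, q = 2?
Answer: 8880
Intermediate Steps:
O(R) = 1
f(v) = 2*v
(-82 + f(O(q)))*(-111) = (-82 + 2*1)*(-111) = (-82 + 2)*(-111) = -80*(-111) = 8880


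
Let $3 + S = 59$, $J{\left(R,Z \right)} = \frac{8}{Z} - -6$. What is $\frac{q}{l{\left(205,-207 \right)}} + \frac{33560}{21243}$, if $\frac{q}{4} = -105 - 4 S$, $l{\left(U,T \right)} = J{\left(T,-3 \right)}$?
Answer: $- \frac{41765882}{106215} \approx -393.22$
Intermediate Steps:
$J{\left(R,Z \right)} = 6 + \frac{8}{Z}$ ($J{\left(R,Z \right)} = \frac{8}{Z} + 6 = 6 + \frac{8}{Z}$)
$S = 56$ ($S = -3 + 59 = 56$)
$l{\left(U,T \right)} = \frac{10}{3}$ ($l{\left(U,T \right)} = 6 + \frac{8}{-3} = 6 + 8 \left(- \frac{1}{3}\right) = 6 - \frac{8}{3} = \frac{10}{3}$)
$q = -1316$ ($q = 4 \left(-105 - 224\right) = 4 \left(-329\right) = -1316$)
$\frac{q}{l{\left(205,-207 \right)}} + \frac{33560}{21243} = - \frac{1316}{\frac{10}{3}} + \frac{33560}{21243} = \left(-1316\right) \frac{3}{10} + 33560 \cdot \frac{1}{21243} = - \frac{1974}{5} + \frac{33560}{21243} = - \frac{41765882}{106215}$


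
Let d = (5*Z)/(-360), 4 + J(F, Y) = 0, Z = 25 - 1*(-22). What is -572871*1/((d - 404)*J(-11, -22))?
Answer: -10311678/29135 ≈ -353.93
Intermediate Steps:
Z = 47 (Z = 25 + 22 = 47)
J(F, Y) = -4 (J(F, Y) = -4 + 0 = -4)
d = -47/72 (d = (5*47)/(-360) = 235*(-1/360) = -47/72 ≈ -0.65278)
-572871*1/((d - 404)*J(-11, -22)) = -572871*(-1/(4*(-47/72 - 404))) = -572871/((-29135/72*(-4))) = -572871/29135/18 = -572871*18/29135 = -10311678/29135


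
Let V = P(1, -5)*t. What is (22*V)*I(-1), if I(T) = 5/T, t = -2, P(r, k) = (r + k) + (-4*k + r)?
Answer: 3740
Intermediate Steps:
P(r, k) = -3*k + 2*r (P(r, k) = (k + r) + (r - 4*k) = -3*k + 2*r)
V = -34 (V = (-3*(-5) + 2*1)*(-2) = (15 + 2)*(-2) = 17*(-2) = -34)
(22*V)*I(-1) = (22*(-34))*(5/(-1)) = -3740*(-1) = -748*(-5) = 3740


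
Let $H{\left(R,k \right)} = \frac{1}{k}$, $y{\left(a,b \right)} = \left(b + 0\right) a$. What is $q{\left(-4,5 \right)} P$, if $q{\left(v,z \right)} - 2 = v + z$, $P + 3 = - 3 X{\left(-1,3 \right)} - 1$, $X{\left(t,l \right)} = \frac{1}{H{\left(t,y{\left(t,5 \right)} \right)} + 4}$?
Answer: $- \frac{273}{19} \approx -14.368$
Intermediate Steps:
$y{\left(a,b \right)} = a b$ ($y{\left(a,b \right)} = b a = a b$)
$X{\left(t,l \right)} = \frac{1}{4 + \frac{1}{5 t}}$ ($X{\left(t,l \right)} = \frac{1}{\frac{1}{t 5} + 4} = \frac{1}{\frac{1}{5 t} + 4} = \frac{1}{4 + \frac{1}{5 t}}$)
$P = - \frac{91}{19}$ ($P = -3 - \left(1 + 3 \cdot 5 \left(-1\right) \frac{1}{1 + 20 \left(-1\right)}\right) = -3 - \left(1 + 3 \cdot 5 \left(-1\right) \frac{1}{1 - 20}\right) = -3 - \left(1 + 3 \cdot 5 \left(-1\right) \frac{1}{-19}\right) = -3 - \left(1 + 3 \cdot 5 \left(-1\right) \left(- \frac{1}{19}\right)\right) = -3 - \frac{34}{19} = - \frac{91}{19} \approx -4.7895$)
$q{\left(v,z \right)} = 2 + v + z$ ($q{\left(v,z \right)} = 2 + \left(v + z\right) = 2 + v + z$)
$q{\left(-4,5 \right)} P = \left(2 - 4 + 5\right) \left(- \frac{91}{19}\right) = 3 \left(- \frac{91}{19}\right) = - \frac{273}{19}$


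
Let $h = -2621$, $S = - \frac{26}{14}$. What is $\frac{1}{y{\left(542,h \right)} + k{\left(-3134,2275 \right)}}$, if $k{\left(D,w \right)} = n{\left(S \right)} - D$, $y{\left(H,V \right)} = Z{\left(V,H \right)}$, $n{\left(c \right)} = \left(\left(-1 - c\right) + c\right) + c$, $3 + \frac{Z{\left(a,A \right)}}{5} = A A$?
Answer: $\frac{7}{10303553} \approx 6.7938 \cdot 10^{-7}$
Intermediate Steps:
$Z{\left(a,A \right)} = -15 + 5 A^{2}$ ($Z{\left(a,A \right)} = -15 + 5 A A = -15 + 5 A^{2}$)
$S = - \frac{13}{7}$ ($S = \left(-26\right) \frac{1}{14} = - \frac{13}{7} \approx -1.8571$)
$n{\left(c \right)} = -1 + c$
$y{\left(H,V \right)} = -15 + 5 H^{2}$
$k{\left(D,w \right)} = - \frac{20}{7} - D$ ($k{\left(D,w \right)} = \left(-1 - \frac{13}{7}\right) - D = - \frac{20}{7} - D$)
$\frac{1}{y{\left(542,h \right)} + k{\left(-3134,2275 \right)}} = \frac{1}{\left(-15 + 5 \cdot 542^{2}\right) - - \frac{21918}{7}} = \frac{1}{\left(-15 + 5 \cdot 293764\right) + \left(- \frac{20}{7} + 3134\right)} = \frac{1}{\left(-15 + 1468820\right) + \frac{21918}{7}} = \frac{1}{1468805 + \frac{21918}{7}} = \frac{1}{\frac{10303553}{7}} = \frac{7}{10303553}$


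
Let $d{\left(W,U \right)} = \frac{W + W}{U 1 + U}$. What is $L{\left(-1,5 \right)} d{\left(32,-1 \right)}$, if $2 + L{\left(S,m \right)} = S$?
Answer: $96$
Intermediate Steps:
$L{\left(S,m \right)} = -2 + S$
$d{\left(W,U \right)} = \frac{W}{U}$ ($d{\left(W,U \right)} = \frac{2 W}{U + U} = \frac{2 W}{2 U} = 2 W \frac{1}{2 U} = \frac{W}{U}$)
$L{\left(-1,5 \right)} d{\left(32,-1 \right)} = \left(-2 - 1\right) \frac{32}{-1} = - 3 \cdot 32 \left(-1\right) = \left(-3\right) \left(-32\right) = 96$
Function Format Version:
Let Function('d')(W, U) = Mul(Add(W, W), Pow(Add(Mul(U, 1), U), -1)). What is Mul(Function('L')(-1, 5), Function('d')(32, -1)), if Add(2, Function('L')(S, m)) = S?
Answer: 96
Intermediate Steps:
Function('L')(S, m) = Add(-2, S)
Function('d')(W, U) = Mul(W, Pow(U, -1)) (Function('d')(W, U) = Mul(Mul(2, W), Pow(Add(U, U), -1)) = Mul(Mul(2, W), Pow(Mul(2, U), -1)) = Mul(Mul(2, W), Mul(Rational(1, 2), Pow(U, -1))) = Mul(W, Pow(U, -1)))
Mul(Function('L')(-1, 5), Function('d')(32, -1)) = Mul(Add(-2, -1), Mul(32, Pow(-1, -1))) = Mul(-3, Mul(32, -1)) = Mul(-3, -32) = 96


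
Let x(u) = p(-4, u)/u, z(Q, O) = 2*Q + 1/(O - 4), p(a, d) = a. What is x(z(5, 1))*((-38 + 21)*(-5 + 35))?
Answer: 6120/29 ≈ 211.03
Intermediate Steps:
z(Q, O) = 1/(-4 + O) + 2*Q (z(Q, O) = 2*Q + 1/(-4 + O) = 1/(-4 + O) + 2*Q)
x(u) = -4/u
x(z(5, 1))*((-38 + 21)*(-5 + 35)) = (-4*(-4 + 1)/(1 - 8*5 + 2*1*5))*((-38 + 21)*(-5 + 35)) = (-4*(-3/(1 - 40 + 10)))*(-17*30) = -4/((-⅓*(-29)))*(-510) = -4/29/3*(-510) = -4*3/29*(-510) = -12/29*(-510) = 6120/29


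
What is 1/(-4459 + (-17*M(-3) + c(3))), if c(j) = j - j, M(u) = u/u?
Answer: -1/4476 ≈ -0.00022341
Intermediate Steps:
M(u) = 1
c(j) = 0
1/(-4459 + (-17*M(-3) + c(3))) = 1/(-4459 + (-17*1 + 0)) = 1/(-4459 + (-17 + 0)) = 1/(-4459 - 17) = 1/(-4476) = -1/4476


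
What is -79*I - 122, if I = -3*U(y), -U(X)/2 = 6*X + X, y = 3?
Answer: -10076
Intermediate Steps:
U(X) = -14*X (U(X) = -2*(6*X + X) = -14*X)
I = 126 (I = -(-42)*3 = -3*(-42) = 126)
-79*I - 122 = -79*126 - 122 = -9954 - 122 = -10076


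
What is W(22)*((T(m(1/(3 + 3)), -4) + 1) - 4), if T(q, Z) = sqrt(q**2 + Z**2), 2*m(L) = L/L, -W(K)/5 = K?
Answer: 330 - 55*sqrt(65) ≈ -113.42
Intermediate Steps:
W(K) = -5*K
m(L) = 1/2 (m(L) = (L/L)/2 = (1/2)*1 = 1/2)
T(q, Z) = sqrt(Z**2 + q**2)
W(22)*((T(m(1/(3 + 3)), -4) + 1) - 4) = (-5*22)*((sqrt((-4)**2 + (1/2)**2) + 1) - 4) = -110*((sqrt(16 + 1/4) + 1) - 4) = -110*((sqrt(65/4) + 1) - 4) = -110*((sqrt(65)/2 + 1) - 4) = -110*((1 + sqrt(65)/2) - 4) = -110*(-3 + sqrt(65)/2) = 330 - 55*sqrt(65)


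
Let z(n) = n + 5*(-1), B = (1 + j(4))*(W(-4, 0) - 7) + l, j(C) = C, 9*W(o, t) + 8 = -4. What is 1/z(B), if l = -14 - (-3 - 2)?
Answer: -3/167 ≈ -0.017964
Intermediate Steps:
W(o, t) = -4/3 (W(o, t) = -8/9 + (1/9)*(-4) = -8/9 - 4/9 = -4/3)
l = -9 (l = -14 - 1*(-5) = -14 + 5 = -9)
B = -152/3 (B = (1 + 4)*(-4/3 - 7) - 9 = 5*(-25/3) - 9 = -125/3 - 9 = -152/3 ≈ -50.667)
z(n) = -5 + n (z(n) = n - 5 = -5 + n)
1/z(B) = 1/(-5 - 152/3) = 1/(-167/3) = -3/167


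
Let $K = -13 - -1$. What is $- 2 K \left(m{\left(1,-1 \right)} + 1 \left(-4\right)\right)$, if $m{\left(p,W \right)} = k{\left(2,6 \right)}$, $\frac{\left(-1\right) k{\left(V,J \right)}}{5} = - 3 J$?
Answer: $2064$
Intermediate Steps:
$k{\left(V,J \right)} = 15 J$ ($k{\left(V,J \right)} = - 5 \left(- 3 J\right) = 15 J$)
$m{\left(p,W \right)} = 90$ ($m{\left(p,W \right)} = 15 \cdot 6 = 90$)
$K = -12$ ($K = -13 + 1 = -12$)
$- 2 K \left(m{\left(1,-1 \right)} + 1 \left(-4\right)\right) = \left(-2\right) \left(-12\right) \left(90 + 1 \left(-4\right)\right) = 24 \left(90 - 4\right) = 24 \cdot 86 = 2064$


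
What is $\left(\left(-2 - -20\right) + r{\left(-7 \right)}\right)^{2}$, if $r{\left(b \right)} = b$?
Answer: $121$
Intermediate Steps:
$\left(\left(-2 - -20\right) + r{\left(-7 \right)}\right)^{2} = \left(\left(-2 - -20\right) - 7\right)^{2} = \left(\left(-2 + 20\right) - 7\right)^{2} = \left(18 - 7\right)^{2} = 11^{2} = 121$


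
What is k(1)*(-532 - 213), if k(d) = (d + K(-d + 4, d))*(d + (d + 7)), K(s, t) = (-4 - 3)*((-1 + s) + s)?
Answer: 227970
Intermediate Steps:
K(s, t) = 7 - 14*s (K(s, t) = -7*(-1 + 2*s) = 7 - 14*s)
k(d) = (-49 + 15*d)*(7 + 2*d) (k(d) = (d + (7 - 14*(-d + 4)))*(d + (d + 7)) = (d + (7 - 14*(4 - d)))*(d + (7 + d)) = (d + (7 + (-56 + 14*d)))*(7 + 2*d) = (d + (-49 + 14*d))*(7 + 2*d) = (-49 + 15*d)*(7 + 2*d))
k(1)*(-532 - 213) = (-343 + 7*1 + 30*1**2)*(-532 - 213) = (-343 + 7 + 30*1)*(-745) = (-343 + 7 + 30)*(-745) = -306*(-745) = 227970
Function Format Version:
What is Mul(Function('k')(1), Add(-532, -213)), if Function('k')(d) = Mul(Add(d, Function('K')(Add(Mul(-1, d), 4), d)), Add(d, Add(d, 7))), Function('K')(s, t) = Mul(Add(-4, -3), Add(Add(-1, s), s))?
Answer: 227970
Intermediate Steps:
Function('K')(s, t) = Add(7, Mul(-14, s)) (Function('K')(s, t) = Mul(-7, Add(-1, Mul(2, s))) = Add(7, Mul(-14, s)))
Function('k')(d) = Mul(Add(-49, Mul(15, d)), Add(7, Mul(2, d))) (Function('k')(d) = Mul(Add(d, Add(7, Mul(-14, Add(Mul(-1, d), 4)))), Add(d, Add(d, 7))) = Mul(Add(d, Add(7, Mul(-14, Add(4, Mul(-1, d))))), Add(d, Add(7, d))) = Mul(Add(d, Add(7, Add(-56, Mul(14, d)))), Add(7, Mul(2, d))) = Mul(Add(d, Add(-49, Mul(14, d))), Add(7, Mul(2, d))) = Mul(Add(-49, Mul(15, d)), Add(7, Mul(2, d))))
Mul(Function('k')(1), Add(-532, -213)) = Mul(Add(-343, Mul(7, 1), Mul(30, Pow(1, 2))), Add(-532, -213)) = Mul(Add(-343, 7, Mul(30, 1)), -745) = Mul(Add(-343, 7, 30), -745) = Mul(-306, -745) = 227970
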